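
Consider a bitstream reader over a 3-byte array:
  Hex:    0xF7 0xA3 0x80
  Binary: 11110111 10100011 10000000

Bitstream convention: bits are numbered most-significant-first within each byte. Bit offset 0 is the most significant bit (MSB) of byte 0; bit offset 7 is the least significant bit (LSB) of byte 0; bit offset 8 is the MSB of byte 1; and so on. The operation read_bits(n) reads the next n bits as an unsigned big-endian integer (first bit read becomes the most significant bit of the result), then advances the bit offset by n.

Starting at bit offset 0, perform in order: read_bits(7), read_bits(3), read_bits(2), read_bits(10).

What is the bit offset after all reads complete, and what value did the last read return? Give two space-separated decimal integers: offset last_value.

Answer: 22 224

Derivation:
Read 1: bits[0:7] width=7 -> value=123 (bin 1111011); offset now 7 = byte 0 bit 7; 17 bits remain
Read 2: bits[7:10] width=3 -> value=6 (bin 110); offset now 10 = byte 1 bit 2; 14 bits remain
Read 3: bits[10:12] width=2 -> value=2 (bin 10); offset now 12 = byte 1 bit 4; 12 bits remain
Read 4: bits[12:22] width=10 -> value=224 (bin 0011100000); offset now 22 = byte 2 bit 6; 2 bits remain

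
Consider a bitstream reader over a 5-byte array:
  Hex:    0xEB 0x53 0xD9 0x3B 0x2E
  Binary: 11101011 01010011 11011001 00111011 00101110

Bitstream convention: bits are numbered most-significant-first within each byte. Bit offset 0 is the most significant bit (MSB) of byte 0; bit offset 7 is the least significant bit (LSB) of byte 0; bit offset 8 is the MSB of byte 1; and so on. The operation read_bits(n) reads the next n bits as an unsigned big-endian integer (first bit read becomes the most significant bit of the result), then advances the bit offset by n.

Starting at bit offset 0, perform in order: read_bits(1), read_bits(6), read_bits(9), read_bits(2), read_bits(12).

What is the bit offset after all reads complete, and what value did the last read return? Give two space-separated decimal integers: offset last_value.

Read 1: bits[0:1] width=1 -> value=1 (bin 1); offset now 1 = byte 0 bit 1; 39 bits remain
Read 2: bits[1:7] width=6 -> value=53 (bin 110101); offset now 7 = byte 0 bit 7; 33 bits remain
Read 3: bits[7:16] width=9 -> value=339 (bin 101010011); offset now 16 = byte 2 bit 0; 24 bits remain
Read 4: bits[16:18] width=2 -> value=3 (bin 11); offset now 18 = byte 2 bit 2; 22 bits remain
Read 5: bits[18:30] width=12 -> value=1614 (bin 011001001110); offset now 30 = byte 3 bit 6; 10 bits remain

Answer: 30 1614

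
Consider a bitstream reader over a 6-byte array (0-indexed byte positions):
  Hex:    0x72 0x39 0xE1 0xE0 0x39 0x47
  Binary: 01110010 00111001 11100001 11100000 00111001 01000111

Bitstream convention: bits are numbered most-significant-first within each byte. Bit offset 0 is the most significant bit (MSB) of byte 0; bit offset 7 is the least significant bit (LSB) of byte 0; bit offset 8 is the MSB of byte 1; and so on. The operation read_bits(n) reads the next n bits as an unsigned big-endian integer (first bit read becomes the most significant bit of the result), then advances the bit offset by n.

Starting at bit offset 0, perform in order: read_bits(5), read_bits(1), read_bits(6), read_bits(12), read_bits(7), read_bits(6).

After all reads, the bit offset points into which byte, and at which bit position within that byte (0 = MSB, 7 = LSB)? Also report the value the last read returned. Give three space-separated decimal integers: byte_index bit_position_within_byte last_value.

Read 1: bits[0:5] width=5 -> value=14 (bin 01110); offset now 5 = byte 0 bit 5; 43 bits remain
Read 2: bits[5:6] width=1 -> value=0 (bin 0); offset now 6 = byte 0 bit 6; 42 bits remain
Read 3: bits[6:12] width=6 -> value=35 (bin 100011); offset now 12 = byte 1 bit 4; 36 bits remain
Read 4: bits[12:24] width=12 -> value=2529 (bin 100111100001); offset now 24 = byte 3 bit 0; 24 bits remain
Read 5: bits[24:31] width=7 -> value=112 (bin 1110000); offset now 31 = byte 3 bit 7; 17 bits remain
Read 6: bits[31:37] width=6 -> value=7 (bin 000111); offset now 37 = byte 4 bit 5; 11 bits remain

Answer: 4 5 7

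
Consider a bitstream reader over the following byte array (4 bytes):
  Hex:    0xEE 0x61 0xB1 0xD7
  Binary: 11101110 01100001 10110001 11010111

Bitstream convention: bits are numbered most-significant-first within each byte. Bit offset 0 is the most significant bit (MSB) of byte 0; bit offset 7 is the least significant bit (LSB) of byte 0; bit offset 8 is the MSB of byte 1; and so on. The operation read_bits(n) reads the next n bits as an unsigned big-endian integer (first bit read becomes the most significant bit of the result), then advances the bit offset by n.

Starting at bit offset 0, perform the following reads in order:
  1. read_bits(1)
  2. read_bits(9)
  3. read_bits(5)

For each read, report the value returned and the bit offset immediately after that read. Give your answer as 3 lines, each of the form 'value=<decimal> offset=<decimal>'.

Read 1: bits[0:1] width=1 -> value=1 (bin 1); offset now 1 = byte 0 bit 1; 31 bits remain
Read 2: bits[1:10] width=9 -> value=441 (bin 110111001); offset now 10 = byte 1 bit 2; 22 bits remain
Read 3: bits[10:15] width=5 -> value=16 (bin 10000); offset now 15 = byte 1 bit 7; 17 bits remain

Answer: value=1 offset=1
value=441 offset=10
value=16 offset=15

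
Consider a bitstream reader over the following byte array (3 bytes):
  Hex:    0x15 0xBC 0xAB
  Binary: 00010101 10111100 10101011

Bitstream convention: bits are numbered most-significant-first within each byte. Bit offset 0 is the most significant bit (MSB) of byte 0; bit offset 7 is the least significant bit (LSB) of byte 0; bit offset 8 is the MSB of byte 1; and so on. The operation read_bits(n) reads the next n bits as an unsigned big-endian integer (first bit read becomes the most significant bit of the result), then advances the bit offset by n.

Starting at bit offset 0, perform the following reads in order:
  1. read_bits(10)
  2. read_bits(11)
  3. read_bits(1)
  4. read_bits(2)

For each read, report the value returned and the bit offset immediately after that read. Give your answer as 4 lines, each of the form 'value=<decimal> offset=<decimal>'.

Read 1: bits[0:10] width=10 -> value=86 (bin 0001010110); offset now 10 = byte 1 bit 2; 14 bits remain
Read 2: bits[10:21] width=11 -> value=1941 (bin 11110010101); offset now 21 = byte 2 bit 5; 3 bits remain
Read 3: bits[21:22] width=1 -> value=0 (bin 0); offset now 22 = byte 2 bit 6; 2 bits remain
Read 4: bits[22:24] width=2 -> value=3 (bin 11); offset now 24 = byte 3 bit 0; 0 bits remain

Answer: value=86 offset=10
value=1941 offset=21
value=0 offset=22
value=3 offset=24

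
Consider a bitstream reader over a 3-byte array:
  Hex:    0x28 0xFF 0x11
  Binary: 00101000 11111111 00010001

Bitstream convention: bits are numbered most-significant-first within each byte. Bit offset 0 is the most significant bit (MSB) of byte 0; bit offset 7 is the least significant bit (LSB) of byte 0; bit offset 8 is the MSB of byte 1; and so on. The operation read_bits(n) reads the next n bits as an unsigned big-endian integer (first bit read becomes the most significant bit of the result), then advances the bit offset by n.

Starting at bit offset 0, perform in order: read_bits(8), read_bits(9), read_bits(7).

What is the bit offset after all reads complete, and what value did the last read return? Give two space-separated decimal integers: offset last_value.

Read 1: bits[0:8] width=8 -> value=40 (bin 00101000); offset now 8 = byte 1 bit 0; 16 bits remain
Read 2: bits[8:17] width=9 -> value=510 (bin 111111110); offset now 17 = byte 2 bit 1; 7 bits remain
Read 3: bits[17:24] width=7 -> value=17 (bin 0010001); offset now 24 = byte 3 bit 0; 0 bits remain

Answer: 24 17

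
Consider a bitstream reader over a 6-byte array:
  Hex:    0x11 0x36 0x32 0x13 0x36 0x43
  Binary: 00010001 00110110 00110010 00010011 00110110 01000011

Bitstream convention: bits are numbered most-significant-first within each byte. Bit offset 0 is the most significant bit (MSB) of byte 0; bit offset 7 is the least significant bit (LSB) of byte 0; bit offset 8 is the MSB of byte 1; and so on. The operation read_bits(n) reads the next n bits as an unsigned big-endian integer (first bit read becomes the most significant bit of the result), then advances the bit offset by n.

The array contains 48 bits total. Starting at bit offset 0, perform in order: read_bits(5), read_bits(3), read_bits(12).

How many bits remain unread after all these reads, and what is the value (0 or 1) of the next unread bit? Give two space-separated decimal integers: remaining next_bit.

Read 1: bits[0:5] width=5 -> value=2 (bin 00010); offset now 5 = byte 0 bit 5; 43 bits remain
Read 2: bits[5:8] width=3 -> value=1 (bin 001); offset now 8 = byte 1 bit 0; 40 bits remain
Read 3: bits[8:20] width=12 -> value=867 (bin 001101100011); offset now 20 = byte 2 bit 4; 28 bits remain

Answer: 28 0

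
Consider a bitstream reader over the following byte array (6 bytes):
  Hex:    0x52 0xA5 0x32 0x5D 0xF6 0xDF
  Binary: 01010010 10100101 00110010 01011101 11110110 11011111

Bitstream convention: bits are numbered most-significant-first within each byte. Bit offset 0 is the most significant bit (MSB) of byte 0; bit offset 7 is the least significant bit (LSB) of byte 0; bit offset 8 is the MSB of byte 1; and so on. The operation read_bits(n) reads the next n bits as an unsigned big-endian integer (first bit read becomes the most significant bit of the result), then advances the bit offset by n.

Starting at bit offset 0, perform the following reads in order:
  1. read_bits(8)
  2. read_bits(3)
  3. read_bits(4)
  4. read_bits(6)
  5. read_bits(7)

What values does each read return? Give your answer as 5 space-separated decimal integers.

Answer: 82 5 2 38 37

Derivation:
Read 1: bits[0:8] width=8 -> value=82 (bin 01010010); offset now 8 = byte 1 bit 0; 40 bits remain
Read 2: bits[8:11] width=3 -> value=5 (bin 101); offset now 11 = byte 1 bit 3; 37 bits remain
Read 3: bits[11:15] width=4 -> value=2 (bin 0010); offset now 15 = byte 1 bit 7; 33 bits remain
Read 4: bits[15:21] width=6 -> value=38 (bin 100110); offset now 21 = byte 2 bit 5; 27 bits remain
Read 5: bits[21:28] width=7 -> value=37 (bin 0100101); offset now 28 = byte 3 bit 4; 20 bits remain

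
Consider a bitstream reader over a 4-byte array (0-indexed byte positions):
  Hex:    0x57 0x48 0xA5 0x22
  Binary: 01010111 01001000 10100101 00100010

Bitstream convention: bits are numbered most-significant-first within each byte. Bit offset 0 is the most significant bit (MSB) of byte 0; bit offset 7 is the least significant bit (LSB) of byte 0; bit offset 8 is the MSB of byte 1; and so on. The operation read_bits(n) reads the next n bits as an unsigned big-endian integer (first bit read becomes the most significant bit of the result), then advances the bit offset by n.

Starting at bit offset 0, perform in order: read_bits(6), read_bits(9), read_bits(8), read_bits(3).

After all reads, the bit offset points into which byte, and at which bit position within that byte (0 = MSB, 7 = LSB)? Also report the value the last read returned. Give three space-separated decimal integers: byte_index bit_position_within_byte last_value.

Read 1: bits[0:6] width=6 -> value=21 (bin 010101); offset now 6 = byte 0 bit 6; 26 bits remain
Read 2: bits[6:15] width=9 -> value=420 (bin 110100100); offset now 15 = byte 1 bit 7; 17 bits remain
Read 3: bits[15:23] width=8 -> value=82 (bin 01010010); offset now 23 = byte 2 bit 7; 9 bits remain
Read 4: bits[23:26] width=3 -> value=4 (bin 100); offset now 26 = byte 3 bit 2; 6 bits remain

Answer: 3 2 4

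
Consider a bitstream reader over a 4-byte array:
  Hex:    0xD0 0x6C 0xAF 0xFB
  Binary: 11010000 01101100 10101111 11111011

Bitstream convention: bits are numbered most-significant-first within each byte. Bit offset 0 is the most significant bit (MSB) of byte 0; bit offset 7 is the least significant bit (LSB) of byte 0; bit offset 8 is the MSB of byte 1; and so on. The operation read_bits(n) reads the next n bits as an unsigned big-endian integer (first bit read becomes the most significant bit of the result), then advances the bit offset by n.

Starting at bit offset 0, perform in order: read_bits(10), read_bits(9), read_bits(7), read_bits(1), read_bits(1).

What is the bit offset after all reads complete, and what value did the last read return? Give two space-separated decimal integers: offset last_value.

Read 1: bits[0:10] width=10 -> value=833 (bin 1101000001); offset now 10 = byte 1 bit 2; 22 bits remain
Read 2: bits[10:19] width=9 -> value=357 (bin 101100101); offset now 19 = byte 2 bit 3; 13 bits remain
Read 3: bits[19:26] width=7 -> value=63 (bin 0111111); offset now 26 = byte 3 bit 2; 6 bits remain
Read 4: bits[26:27] width=1 -> value=1 (bin 1); offset now 27 = byte 3 bit 3; 5 bits remain
Read 5: bits[27:28] width=1 -> value=1 (bin 1); offset now 28 = byte 3 bit 4; 4 bits remain

Answer: 28 1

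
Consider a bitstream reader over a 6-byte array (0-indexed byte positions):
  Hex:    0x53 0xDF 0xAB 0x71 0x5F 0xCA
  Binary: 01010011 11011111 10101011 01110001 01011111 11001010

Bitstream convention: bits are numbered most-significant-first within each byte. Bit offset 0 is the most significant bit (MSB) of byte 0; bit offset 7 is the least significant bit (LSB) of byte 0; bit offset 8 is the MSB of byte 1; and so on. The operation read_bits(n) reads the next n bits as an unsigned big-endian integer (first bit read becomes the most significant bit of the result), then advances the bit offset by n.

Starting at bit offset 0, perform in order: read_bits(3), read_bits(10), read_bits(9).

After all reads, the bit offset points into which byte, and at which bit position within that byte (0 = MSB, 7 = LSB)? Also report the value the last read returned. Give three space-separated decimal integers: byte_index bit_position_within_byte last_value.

Read 1: bits[0:3] width=3 -> value=2 (bin 010); offset now 3 = byte 0 bit 3; 45 bits remain
Read 2: bits[3:13] width=10 -> value=635 (bin 1001111011); offset now 13 = byte 1 bit 5; 35 bits remain
Read 3: bits[13:22] width=9 -> value=490 (bin 111101010); offset now 22 = byte 2 bit 6; 26 bits remain

Answer: 2 6 490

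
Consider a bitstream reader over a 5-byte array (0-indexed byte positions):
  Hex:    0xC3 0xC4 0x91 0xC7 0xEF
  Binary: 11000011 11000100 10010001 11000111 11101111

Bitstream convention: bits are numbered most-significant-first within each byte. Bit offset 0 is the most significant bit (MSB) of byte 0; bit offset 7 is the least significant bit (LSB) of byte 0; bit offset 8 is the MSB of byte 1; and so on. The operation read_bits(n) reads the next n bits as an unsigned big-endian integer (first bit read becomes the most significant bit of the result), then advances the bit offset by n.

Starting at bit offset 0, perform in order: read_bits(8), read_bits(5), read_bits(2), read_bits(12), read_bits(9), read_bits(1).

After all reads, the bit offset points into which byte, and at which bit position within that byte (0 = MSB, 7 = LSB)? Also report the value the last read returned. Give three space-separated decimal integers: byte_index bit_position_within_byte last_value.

Answer: 4 5 1

Derivation:
Read 1: bits[0:8] width=8 -> value=195 (bin 11000011); offset now 8 = byte 1 bit 0; 32 bits remain
Read 2: bits[8:13] width=5 -> value=24 (bin 11000); offset now 13 = byte 1 bit 5; 27 bits remain
Read 3: bits[13:15] width=2 -> value=2 (bin 10); offset now 15 = byte 1 bit 7; 25 bits remain
Read 4: bits[15:27] width=12 -> value=1166 (bin 010010001110); offset now 27 = byte 3 bit 3; 13 bits remain
Read 5: bits[27:36] width=9 -> value=126 (bin 001111110); offset now 36 = byte 4 bit 4; 4 bits remain
Read 6: bits[36:37] width=1 -> value=1 (bin 1); offset now 37 = byte 4 bit 5; 3 bits remain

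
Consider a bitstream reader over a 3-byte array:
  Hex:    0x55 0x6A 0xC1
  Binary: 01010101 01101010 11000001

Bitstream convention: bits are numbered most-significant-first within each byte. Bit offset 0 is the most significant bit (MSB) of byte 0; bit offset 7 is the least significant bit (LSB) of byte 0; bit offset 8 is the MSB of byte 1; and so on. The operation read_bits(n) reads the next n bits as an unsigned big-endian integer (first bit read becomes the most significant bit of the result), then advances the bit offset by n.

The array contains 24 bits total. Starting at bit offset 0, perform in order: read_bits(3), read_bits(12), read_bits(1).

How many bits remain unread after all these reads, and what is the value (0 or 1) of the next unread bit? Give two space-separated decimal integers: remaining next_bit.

Answer: 8 1

Derivation:
Read 1: bits[0:3] width=3 -> value=2 (bin 010); offset now 3 = byte 0 bit 3; 21 bits remain
Read 2: bits[3:15] width=12 -> value=2741 (bin 101010110101); offset now 15 = byte 1 bit 7; 9 bits remain
Read 3: bits[15:16] width=1 -> value=0 (bin 0); offset now 16 = byte 2 bit 0; 8 bits remain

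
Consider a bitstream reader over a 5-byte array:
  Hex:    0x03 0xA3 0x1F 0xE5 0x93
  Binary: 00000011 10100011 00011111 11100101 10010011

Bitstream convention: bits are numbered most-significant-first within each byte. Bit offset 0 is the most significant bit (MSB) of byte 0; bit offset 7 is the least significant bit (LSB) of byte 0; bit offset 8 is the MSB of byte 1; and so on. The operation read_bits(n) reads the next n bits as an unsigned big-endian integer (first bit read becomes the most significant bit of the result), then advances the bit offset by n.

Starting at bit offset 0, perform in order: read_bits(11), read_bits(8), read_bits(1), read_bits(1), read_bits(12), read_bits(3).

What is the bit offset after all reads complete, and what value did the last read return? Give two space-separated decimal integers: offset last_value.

Read 1: bits[0:11] width=11 -> value=29 (bin 00000011101); offset now 11 = byte 1 bit 3; 29 bits remain
Read 2: bits[11:19] width=8 -> value=24 (bin 00011000); offset now 19 = byte 2 bit 3; 21 bits remain
Read 3: bits[19:20] width=1 -> value=1 (bin 1); offset now 20 = byte 2 bit 4; 20 bits remain
Read 4: bits[20:21] width=1 -> value=1 (bin 1); offset now 21 = byte 2 bit 5; 19 bits remain
Read 5: bits[21:33] width=12 -> value=4043 (bin 111111001011); offset now 33 = byte 4 bit 1; 7 bits remain
Read 6: bits[33:36] width=3 -> value=1 (bin 001); offset now 36 = byte 4 bit 4; 4 bits remain

Answer: 36 1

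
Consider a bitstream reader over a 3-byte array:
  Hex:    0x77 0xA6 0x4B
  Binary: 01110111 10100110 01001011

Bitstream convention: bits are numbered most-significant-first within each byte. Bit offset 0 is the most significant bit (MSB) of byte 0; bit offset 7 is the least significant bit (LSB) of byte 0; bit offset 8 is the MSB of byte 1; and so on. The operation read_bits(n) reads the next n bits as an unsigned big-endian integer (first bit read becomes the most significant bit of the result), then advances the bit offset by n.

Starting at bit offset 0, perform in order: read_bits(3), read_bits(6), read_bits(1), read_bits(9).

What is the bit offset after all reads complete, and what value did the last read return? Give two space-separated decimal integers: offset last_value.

Read 1: bits[0:3] width=3 -> value=3 (bin 011); offset now 3 = byte 0 bit 3; 21 bits remain
Read 2: bits[3:9] width=6 -> value=47 (bin 101111); offset now 9 = byte 1 bit 1; 15 bits remain
Read 3: bits[9:10] width=1 -> value=0 (bin 0); offset now 10 = byte 1 bit 2; 14 bits remain
Read 4: bits[10:19] width=9 -> value=306 (bin 100110010); offset now 19 = byte 2 bit 3; 5 bits remain

Answer: 19 306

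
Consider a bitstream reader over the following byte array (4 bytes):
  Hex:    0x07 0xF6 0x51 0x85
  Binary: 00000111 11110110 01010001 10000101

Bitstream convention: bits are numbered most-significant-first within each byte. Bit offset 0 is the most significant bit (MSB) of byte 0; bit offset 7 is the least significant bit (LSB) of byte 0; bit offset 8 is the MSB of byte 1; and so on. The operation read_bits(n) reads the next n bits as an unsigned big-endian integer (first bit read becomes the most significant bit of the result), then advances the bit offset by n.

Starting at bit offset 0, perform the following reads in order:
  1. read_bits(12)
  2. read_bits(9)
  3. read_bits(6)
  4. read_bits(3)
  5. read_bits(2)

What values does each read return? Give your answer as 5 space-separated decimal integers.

Answer: 127 202 12 1 1

Derivation:
Read 1: bits[0:12] width=12 -> value=127 (bin 000001111111); offset now 12 = byte 1 bit 4; 20 bits remain
Read 2: bits[12:21] width=9 -> value=202 (bin 011001010); offset now 21 = byte 2 bit 5; 11 bits remain
Read 3: bits[21:27] width=6 -> value=12 (bin 001100); offset now 27 = byte 3 bit 3; 5 bits remain
Read 4: bits[27:30] width=3 -> value=1 (bin 001); offset now 30 = byte 3 bit 6; 2 bits remain
Read 5: bits[30:32] width=2 -> value=1 (bin 01); offset now 32 = byte 4 bit 0; 0 bits remain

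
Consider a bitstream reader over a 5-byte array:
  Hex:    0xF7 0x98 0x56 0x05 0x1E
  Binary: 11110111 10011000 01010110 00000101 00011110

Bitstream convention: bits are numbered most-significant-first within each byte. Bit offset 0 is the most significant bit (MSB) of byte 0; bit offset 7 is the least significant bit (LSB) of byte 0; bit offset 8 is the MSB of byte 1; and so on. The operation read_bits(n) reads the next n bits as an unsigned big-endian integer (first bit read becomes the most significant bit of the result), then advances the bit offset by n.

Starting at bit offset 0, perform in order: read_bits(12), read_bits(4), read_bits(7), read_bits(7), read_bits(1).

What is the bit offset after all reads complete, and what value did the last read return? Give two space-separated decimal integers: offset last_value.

Read 1: bits[0:12] width=12 -> value=3961 (bin 111101111001); offset now 12 = byte 1 bit 4; 28 bits remain
Read 2: bits[12:16] width=4 -> value=8 (bin 1000); offset now 16 = byte 2 bit 0; 24 bits remain
Read 3: bits[16:23] width=7 -> value=43 (bin 0101011); offset now 23 = byte 2 bit 7; 17 bits remain
Read 4: bits[23:30] width=7 -> value=1 (bin 0000001); offset now 30 = byte 3 bit 6; 10 bits remain
Read 5: bits[30:31] width=1 -> value=0 (bin 0); offset now 31 = byte 3 bit 7; 9 bits remain

Answer: 31 0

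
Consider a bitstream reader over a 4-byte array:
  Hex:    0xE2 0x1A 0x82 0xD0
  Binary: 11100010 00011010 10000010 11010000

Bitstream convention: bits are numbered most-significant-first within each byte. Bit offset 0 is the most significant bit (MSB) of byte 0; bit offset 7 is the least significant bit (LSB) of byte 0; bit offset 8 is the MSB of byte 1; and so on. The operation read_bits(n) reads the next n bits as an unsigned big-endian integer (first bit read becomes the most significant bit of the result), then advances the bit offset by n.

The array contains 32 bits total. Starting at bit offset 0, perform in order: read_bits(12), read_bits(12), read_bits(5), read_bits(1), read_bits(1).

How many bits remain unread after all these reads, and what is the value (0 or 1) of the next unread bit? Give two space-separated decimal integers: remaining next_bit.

Answer: 1 0

Derivation:
Read 1: bits[0:12] width=12 -> value=3617 (bin 111000100001); offset now 12 = byte 1 bit 4; 20 bits remain
Read 2: bits[12:24] width=12 -> value=2690 (bin 101010000010); offset now 24 = byte 3 bit 0; 8 bits remain
Read 3: bits[24:29] width=5 -> value=26 (bin 11010); offset now 29 = byte 3 bit 5; 3 bits remain
Read 4: bits[29:30] width=1 -> value=0 (bin 0); offset now 30 = byte 3 bit 6; 2 bits remain
Read 5: bits[30:31] width=1 -> value=0 (bin 0); offset now 31 = byte 3 bit 7; 1 bits remain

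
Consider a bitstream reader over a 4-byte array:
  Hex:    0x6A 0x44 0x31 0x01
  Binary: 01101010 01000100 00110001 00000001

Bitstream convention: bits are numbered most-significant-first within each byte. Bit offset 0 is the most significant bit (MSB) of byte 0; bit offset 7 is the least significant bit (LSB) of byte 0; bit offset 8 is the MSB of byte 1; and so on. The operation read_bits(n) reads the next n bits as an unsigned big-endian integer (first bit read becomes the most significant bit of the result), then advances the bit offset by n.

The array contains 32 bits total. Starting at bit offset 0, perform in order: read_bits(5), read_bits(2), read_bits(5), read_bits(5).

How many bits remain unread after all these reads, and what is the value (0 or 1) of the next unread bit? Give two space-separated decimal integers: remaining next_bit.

Answer: 15 0

Derivation:
Read 1: bits[0:5] width=5 -> value=13 (bin 01101); offset now 5 = byte 0 bit 5; 27 bits remain
Read 2: bits[5:7] width=2 -> value=1 (bin 01); offset now 7 = byte 0 bit 7; 25 bits remain
Read 3: bits[7:12] width=5 -> value=4 (bin 00100); offset now 12 = byte 1 bit 4; 20 bits remain
Read 4: bits[12:17] width=5 -> value=8 (bin 01000); offset now 17 = byte 2 bit 1; 15 bits remain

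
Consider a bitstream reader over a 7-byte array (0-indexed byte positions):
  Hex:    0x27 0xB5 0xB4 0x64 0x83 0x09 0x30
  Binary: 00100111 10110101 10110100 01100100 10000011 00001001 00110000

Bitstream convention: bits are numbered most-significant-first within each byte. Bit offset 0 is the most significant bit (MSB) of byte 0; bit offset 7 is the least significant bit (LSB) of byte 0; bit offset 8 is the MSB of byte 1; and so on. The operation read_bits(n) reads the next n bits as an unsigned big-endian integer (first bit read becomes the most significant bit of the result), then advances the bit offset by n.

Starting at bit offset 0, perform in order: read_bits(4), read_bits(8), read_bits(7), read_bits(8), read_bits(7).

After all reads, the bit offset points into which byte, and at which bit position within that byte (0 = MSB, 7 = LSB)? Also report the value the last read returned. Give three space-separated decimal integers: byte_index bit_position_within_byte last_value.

Read 1: bits[0:4] width=4 -> value=2 (bin 0010); offset now 4 = byte 0 bit 4; 52 bits remain
Read 2: bits[4:12] width=8 -> value=123 (bin 01111011); offset now 12 = byte 1 bit 4; 44 bits remain
Read 3: bits[12:19] width=7 -> value=45 (bin 0101101); offset now 19 = byte 2 bit 3; 37 bits remain
Read 4: bits[19:27] width=8 -> value=163 (bin 10100011); offset now 27 = byte 3 bit 3; 29 bits remain
Read 5: bits[27:34] width=7 -> value=18 (bin 0010010); offset now 34 = byte 4 bit 2; 22 bits remain

Answer: 4 2 18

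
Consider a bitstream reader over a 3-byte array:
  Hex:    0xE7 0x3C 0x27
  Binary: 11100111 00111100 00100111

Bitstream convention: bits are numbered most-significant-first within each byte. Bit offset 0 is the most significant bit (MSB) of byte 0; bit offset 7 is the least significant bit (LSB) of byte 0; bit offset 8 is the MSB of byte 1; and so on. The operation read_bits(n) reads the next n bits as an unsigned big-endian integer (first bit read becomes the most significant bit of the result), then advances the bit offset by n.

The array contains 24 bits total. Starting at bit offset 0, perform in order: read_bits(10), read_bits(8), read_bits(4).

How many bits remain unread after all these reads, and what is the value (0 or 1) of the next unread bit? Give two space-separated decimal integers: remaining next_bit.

Read 1: bits[0:10] width=10 -> value=924 (bin 1110011100); offset now 10 = byte 1 bit 2; 14 bits remain
Read 2: bits[10:18] width=8 -> value=240 (bin 11110000); offset now 18 = byte 2 bit 2; 6 bits remain
Read 3: bits[18:22] width=4 -> value=9 (bin 1001); offset now 22 = byte 2 bit 6; 2 bits remain

Answer: 2 1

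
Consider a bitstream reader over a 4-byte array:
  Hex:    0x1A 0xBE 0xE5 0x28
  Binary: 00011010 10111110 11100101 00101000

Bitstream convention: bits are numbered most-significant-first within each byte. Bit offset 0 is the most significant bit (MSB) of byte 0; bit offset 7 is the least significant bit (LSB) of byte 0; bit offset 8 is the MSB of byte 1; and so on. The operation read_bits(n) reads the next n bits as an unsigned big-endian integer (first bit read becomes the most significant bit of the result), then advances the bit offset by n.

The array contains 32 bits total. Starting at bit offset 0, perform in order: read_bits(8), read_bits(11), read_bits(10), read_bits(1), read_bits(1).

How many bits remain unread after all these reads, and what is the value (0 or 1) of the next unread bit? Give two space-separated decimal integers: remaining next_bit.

Read 1: bits[0:8] width=8 -> value=26 (bin 00011010); offset now 8 = byte 1 bit 0; 24 bits remain
Read 2: bits[8:19] width=11 -> value=1527 (bin 10111110111); offset now 19 = byte 2 bit 3; 13 bits remain
Read 3: bits[19:29] width=10 -> value=165 (bin 0010100101); offset now 29 = byte 3 bit 5; 3 bits remain
Read 4: bits[29:30] width=1 -> value=0 (bin 0); offset now 30 = byte 3 bit 6; 2 bits remain
Read 5: bits[30:31] width=1 -> value=0 (bin 0); offset now 31 = byte 3 bit 7; 1 bits remain

Answer: 1 0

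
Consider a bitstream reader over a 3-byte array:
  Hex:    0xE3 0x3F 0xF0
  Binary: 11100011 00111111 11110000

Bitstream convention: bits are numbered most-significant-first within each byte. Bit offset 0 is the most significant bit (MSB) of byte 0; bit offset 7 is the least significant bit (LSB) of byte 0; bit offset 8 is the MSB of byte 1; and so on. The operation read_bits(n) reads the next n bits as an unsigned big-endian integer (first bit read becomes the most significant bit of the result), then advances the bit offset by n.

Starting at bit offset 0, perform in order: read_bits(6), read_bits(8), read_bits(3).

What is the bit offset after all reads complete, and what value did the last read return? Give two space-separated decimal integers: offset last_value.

Answer: 17 7

Derivation:
Read 1: bits[0:6] width=6 -> value=56 (bin 111000); offset now 6 = byte 0 bit 6; 18 bits remain
Read 2: bits[6:14] width=8 -> value=207 (bin 11001111); offset now 14 = byte 1 bit 6; 10 bits remain
Read 3: bits[14:17] width=3 -> value=7 (bin 111); offset now 17 = byte 2 bit 1; 7 bits remain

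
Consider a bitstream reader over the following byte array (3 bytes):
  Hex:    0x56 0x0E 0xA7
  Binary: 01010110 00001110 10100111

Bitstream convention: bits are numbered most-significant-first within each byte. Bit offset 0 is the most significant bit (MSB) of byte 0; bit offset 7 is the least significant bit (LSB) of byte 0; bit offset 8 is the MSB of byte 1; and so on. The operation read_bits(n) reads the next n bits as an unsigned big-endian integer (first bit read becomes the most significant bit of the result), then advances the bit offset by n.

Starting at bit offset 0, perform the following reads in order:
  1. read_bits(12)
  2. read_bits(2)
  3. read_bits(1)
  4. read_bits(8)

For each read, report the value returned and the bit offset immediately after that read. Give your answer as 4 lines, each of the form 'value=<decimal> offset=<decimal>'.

Read 1: bits[0:12] width=12 -> value=1376 (bin 010101100000); offset now 12 = byte 1 bit 4; 12 bits remain
Read 2: bits[12:14] width=2 -> value=3 (bin 11); offset now 14 = byte 1 bit 6; 10 bits remain
Read 3: bits[14:15] width=1 -> value=1 (bin 1); offset now 15 = byte 1 bit 7; 9 bits remain
Read 4: bits[15:23] width=8 -> value=83 (bin 01010011); offset now 23 = byte 2 bit 7; 1 bits remain

Answer: value=1376 offset=12
value=3 offset=14
value=1 offset=15
value=83 offset=23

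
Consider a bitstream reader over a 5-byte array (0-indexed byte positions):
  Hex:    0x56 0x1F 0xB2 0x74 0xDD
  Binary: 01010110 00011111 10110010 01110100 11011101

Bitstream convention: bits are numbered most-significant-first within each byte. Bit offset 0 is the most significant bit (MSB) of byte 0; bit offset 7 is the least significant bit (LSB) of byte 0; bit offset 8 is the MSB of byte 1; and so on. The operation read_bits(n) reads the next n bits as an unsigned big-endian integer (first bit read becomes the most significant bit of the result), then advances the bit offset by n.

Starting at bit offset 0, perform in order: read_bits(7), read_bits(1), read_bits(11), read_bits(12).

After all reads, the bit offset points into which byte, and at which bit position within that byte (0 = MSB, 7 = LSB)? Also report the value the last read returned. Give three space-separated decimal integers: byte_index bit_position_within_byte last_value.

Answer: 3 7 2362

Derivation:
Read 1: bits[0:7] width=7 -> value=43 (bin 0101011); offset now 7 = byte 0 bit 7; 33 bits remain
Read 2: bits[7:8] width=1 -> value=0 (bin 0); offset now 8 = byte 1 bit 0; 32 bits remain
Read 3: bits[8:19] width=11 -> value=253 (bin 00011111101); offset now 19 = byte 2 bit 3; 21 bits remain
Read 4: bits[19:31] width=12 -> value=2362 (bin 100100111010); offset now 31 = byte 3 bit 7; 9 bits remain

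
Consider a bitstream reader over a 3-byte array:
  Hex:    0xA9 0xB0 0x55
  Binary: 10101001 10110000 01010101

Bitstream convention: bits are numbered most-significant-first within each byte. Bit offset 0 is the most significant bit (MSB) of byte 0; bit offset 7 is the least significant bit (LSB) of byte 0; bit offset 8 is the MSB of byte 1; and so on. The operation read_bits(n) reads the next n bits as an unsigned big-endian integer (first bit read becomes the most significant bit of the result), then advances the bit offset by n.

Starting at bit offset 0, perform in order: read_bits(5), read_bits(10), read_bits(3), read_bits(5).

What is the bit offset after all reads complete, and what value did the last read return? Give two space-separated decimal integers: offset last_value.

Read 1: bits[0:5] width=5 -> value=21 (bin 10101); offset now 5 = byte 0 bit 5; 19 bits remain
Read 2: bits[5:15] width=10 -> value=216 (bin 0011011000); offset now 15 = byte 1 bit 7; 9 bits remain
Read 3: bits[15:18] width=3 -> value=1 (bin 001); offset now 18 = byte 2 bit 2; 6 bits remain
Read 4: bits[18:23] width=5 -> value=10 (bin 01010); offset now 23 = byte 2 bit 7; 1 bits remain

Answer: 23 10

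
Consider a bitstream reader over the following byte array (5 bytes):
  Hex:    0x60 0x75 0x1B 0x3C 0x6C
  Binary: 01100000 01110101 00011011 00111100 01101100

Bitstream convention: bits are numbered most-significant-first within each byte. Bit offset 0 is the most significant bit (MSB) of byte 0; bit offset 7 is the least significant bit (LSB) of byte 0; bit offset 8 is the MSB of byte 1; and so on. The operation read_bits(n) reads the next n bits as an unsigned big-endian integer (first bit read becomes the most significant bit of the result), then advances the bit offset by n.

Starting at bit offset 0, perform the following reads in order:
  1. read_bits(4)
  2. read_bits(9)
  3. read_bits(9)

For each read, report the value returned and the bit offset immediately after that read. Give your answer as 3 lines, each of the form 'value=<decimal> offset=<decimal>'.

Answer: value=6 offset=4
value=14 offset=13
value=326 offset=22

Derivation:
Read 1: bits[0:4] width=4 -> value=6 (bin 0110); offset now 4 = byte 0 bit 4; 36 bits remain
Read 2: bits[4:13] width=9 -> value=14 (bin 000001110); offset now 13 = byte 1 bit 5; 27 bits remain
Read 3: bits[13:22] width=9 -> value=326 (bin 101000110); offset now 22 = byte 2 bit 6; 18 bits remain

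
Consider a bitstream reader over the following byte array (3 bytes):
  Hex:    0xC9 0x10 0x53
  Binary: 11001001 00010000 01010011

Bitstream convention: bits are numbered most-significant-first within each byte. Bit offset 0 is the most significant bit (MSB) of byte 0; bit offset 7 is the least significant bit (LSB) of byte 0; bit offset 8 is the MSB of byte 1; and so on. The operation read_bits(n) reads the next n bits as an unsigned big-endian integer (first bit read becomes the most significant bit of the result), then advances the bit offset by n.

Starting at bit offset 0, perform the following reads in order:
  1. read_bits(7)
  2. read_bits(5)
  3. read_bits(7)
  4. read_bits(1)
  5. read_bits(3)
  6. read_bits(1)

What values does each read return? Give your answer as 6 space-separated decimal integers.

Read 1: bits[0:7] width=7 -> value=100 (bin 1100100); offset now 7 = byte 0 bit 7; 17 bits remain
Read 2: bits[7:12] width=5 -> value=17 (bin 10001); offset now 12 = byte 1 bit 4; 12 bits remain
Read 3: bits[12:19] width=7 -> value=2 (bin 0000010); offset now 19 = byte 2 bit 3; 5 bits remain
Read 4: bits[19:20] width=1 -> value=1 (bin 1); offset now 20 = byte 2 bit 4; 4 bits remain
Read 5: bits[20:23] width=3 -> value=1 (bin 001); offset now 23 = byte 2 bit 7; 1 bits remain
Read 6: bits[23:24] width=1 -> value=1 (bin 1); offset now 24 = byte 3 bit 0; 0 bits remain

Answer: 100 17 2 1 1 1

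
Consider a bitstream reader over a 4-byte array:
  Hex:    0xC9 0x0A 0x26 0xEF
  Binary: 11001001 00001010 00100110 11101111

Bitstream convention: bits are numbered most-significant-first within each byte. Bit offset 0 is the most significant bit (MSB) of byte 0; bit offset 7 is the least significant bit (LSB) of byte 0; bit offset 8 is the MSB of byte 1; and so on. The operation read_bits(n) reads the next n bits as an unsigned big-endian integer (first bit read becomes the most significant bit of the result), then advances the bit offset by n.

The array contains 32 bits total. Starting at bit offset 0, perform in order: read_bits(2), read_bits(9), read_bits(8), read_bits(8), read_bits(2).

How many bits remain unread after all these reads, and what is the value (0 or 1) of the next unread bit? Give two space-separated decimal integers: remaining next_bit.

Read 1: bits[0:2] width=2 -> value=3 (bin 11); offset now 2 = byte 0 bit 2; 30 bits remain
Read 2: bits[2:11] width=9 -> value=72 (bin 001001000); offset now 11 = byte 1 bit 3; 21 bits remain
Read 3: bits[11:19] width=8 -> value=81 (bin 01010001); offset now 19 = byte 2 bit 3; 13 bits remain
Read 4: bits[19:27] width=8 -> value=55 (bin 00110111); offset now 27 = byte 3 bit 3; 5 bits remain
Read 5: bits[27:29] width=2 -> value=1 (bin 01); offset now 29 = byte 3 bit 5; 3 bits remain

Answer: 3 1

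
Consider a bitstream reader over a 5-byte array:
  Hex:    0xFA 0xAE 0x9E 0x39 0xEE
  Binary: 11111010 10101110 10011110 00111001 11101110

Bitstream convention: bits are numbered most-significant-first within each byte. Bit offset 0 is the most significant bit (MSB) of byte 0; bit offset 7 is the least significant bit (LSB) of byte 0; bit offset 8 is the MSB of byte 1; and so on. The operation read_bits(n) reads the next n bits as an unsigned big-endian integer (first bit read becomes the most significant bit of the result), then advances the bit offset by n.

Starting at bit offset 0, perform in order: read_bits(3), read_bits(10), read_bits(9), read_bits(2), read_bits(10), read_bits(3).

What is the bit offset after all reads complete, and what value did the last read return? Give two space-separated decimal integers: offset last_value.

Answer: 37 5

Derivation:
Read 1: bits[0:3] width=3 -> value=7 (bin 111); offset now 3 = byte 0 bit 3; 37 bits remain
Read 2: bits[3:13] width=10 -> value=853 (bin 1101010101); offset now 13 = byte 1 bit 5; 27 bits remain
Read 3: bits[13:22] width=9 -> value=423 (bin 110100111); offset now 22 = byte 2 bit 6; 18 bits remain
Read 4: bits[22:24] width=2 -> value=2 (bin 10); offset now 24 = byte 3 bit 0; 16 bits remain
Read 5: bits[24:34] width=10 -> value=231 (bin 0011100111); offset now 34 = byte 4 bit 2; 6 bits remain
Read 6: bits[34:37] width=3 -> value=5 (bin 101); offset now 37 = byte 4 bit 5; 3 bits remain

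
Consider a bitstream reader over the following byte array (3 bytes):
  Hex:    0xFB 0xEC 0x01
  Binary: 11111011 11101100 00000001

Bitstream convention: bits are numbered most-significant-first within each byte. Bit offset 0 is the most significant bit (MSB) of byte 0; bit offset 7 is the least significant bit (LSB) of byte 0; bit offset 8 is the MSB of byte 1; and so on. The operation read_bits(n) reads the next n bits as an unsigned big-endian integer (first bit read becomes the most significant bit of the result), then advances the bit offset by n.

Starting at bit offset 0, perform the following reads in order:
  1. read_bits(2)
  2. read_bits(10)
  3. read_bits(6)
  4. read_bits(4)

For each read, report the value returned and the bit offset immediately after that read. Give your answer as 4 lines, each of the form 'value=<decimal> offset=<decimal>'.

Read 1: bits[0:2] width=2 -> value=3 (bin 11); offset now 2 = byte 0 bit 2; 22 bits remain
Read 2: bits[2:12] width=10 -> value=958 (bin 1110111110); offset now 12 = byte 1 bit 4; 12 bits remain
Read 3: bits[12:18] width=6 -> value=48 (bin 110000); offset now 18 = byte 2 bit 2; 6 bits remain
Read 4: bits[18:22] width=4 -> value=0 (bin 0000); offset now 22 = byte 2 bit 6; 2 bits remain

Answer: value=3 offset=2
value=958 offset=12
value=48 offset=18
value=0 offset=22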